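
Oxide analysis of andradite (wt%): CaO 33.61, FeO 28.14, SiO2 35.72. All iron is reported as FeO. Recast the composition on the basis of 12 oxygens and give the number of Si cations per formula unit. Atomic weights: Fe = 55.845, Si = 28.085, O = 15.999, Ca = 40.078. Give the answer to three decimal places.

3.272 Si apfu

CaO (M=56.077): mol = 0.59935; Ca = 0.59935, O = 0.59935.
FeO (M=71.844): mol = 0.39168; Fe = 0.39168, O = 0.39168.
SiO2 (M=60.083): mol = 0.59451; Si = 0.59451, O = 1.18902.
ΣO = 2.18005; factor = 12/ΣO = 5.50446.
Si apfu = 0.59451 × 5.50446 = 3.272.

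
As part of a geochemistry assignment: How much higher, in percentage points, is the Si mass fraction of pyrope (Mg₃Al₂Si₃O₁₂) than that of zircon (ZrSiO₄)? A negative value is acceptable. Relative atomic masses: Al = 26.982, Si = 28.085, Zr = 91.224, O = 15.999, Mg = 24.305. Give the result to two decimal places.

5.58 percentage points

Si in Mg₃Al₂Si₃O₁₂: molar mass 403.122 g/mol; 3×28.085 = 84.255 g → 20.90 wt%.
Si in ZrSiO₄: molar mass 183.305 g/mol; 1×28.085 = 28.085 g → 15.32 wt%.
Difference = 20.90 − 15.32 = 5.58 percentage points.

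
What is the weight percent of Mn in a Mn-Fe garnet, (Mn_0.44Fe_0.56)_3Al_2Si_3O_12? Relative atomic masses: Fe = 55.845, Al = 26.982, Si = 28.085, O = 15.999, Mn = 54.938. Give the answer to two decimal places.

Formula mass = 1.32·54.938 + 1.68·55.845 + 2·26.982 + 3·28.085 + 12·15.999 = 496.545 g/mol, of which 72.518 g is Mn.
So Mn makes up 72.518/496.545 = 0.1460 of the mass, i.e. 14.60%.

14.60 mass %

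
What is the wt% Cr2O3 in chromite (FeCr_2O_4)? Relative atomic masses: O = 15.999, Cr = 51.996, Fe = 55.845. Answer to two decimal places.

67.90 wt%

Formula mass = 223.833 g/mol.
2 Cr → 1.0000 mol Cr2O3 per formula unit; M(Cr2O3) = 151.989, so Cr2O3 mass = 151.989 g.
151.989/223.833 × 100 = 67.90 wt%.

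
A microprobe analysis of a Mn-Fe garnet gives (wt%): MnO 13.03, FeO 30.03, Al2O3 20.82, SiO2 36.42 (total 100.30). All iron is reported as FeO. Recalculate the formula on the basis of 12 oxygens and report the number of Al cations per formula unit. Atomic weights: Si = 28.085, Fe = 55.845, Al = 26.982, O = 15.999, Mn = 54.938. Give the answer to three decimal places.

MnO: 13.03/70.937 = 0.18368 mol → 0.18368 mol Mn, 0.18368 mol O.
FeO: 30.03/71.844 = 0.41799 mol → 0.41799 mol Fe, 0.41799 mol O.
Al2O3: 20.82/101.961 = 0.20420 mol → 0.40840 mol Al, 0.61260 mol O.
SiO2: 36.42/60.083 = 0.60616 mol → 0.60616 mol Si, 1.21232 mol O.
Total oxygen = 2.42659 mol. Normalization factor = 12/2.42659 = 4.94521.
Al per 12 O = 0.40840 × 4.94521 = 2.020.

2.020 Al apfu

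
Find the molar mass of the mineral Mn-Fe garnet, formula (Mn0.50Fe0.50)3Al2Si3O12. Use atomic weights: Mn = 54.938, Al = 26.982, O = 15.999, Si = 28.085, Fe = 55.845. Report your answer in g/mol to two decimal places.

496.38 g/mol

M = 1.50(54.938) + 1.50(55.845) + 2(26.982) + 3(28.085) + 12(15.999)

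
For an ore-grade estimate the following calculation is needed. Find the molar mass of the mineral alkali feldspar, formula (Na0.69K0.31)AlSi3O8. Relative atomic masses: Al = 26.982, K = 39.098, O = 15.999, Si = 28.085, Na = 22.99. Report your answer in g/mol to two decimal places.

Na: 0.69 × 22.99 = 15.8631
K: 0.31 × 39.098 = 12.1204
Al: 1 × 26.982 = 26.9820
Si: 3 × 28.085 = 84.2550
O: 8 × 15.999 = 127.9920
Summing the contributions gives the formula mass.

267.21 g/mol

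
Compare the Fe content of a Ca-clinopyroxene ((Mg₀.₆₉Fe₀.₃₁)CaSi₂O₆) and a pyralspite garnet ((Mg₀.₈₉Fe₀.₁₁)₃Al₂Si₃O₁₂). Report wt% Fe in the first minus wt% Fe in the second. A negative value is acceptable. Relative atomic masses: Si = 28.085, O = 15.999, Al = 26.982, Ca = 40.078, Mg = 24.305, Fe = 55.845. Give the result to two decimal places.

First mineral: 17.312 g Fe in 226.324 g formula = 7.65 wt% Fe.
Second mineral: 18.429 g Fe in 413.530 g formula = 4.46 wt% Fe.
7.65% − 4.46% gives a difference of 3.19 percentage points.

3.19 percentage points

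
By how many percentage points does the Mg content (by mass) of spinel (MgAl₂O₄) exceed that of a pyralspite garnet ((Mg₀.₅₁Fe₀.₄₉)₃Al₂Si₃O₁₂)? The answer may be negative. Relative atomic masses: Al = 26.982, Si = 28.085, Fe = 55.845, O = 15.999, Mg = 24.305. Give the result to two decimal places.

Mg in MgAl₂O₄: molar mass 142.265 g/mol; 1×24.305 = 24.305 g → 17.08 wt%.
Mg in (Mg₀.₅₁Fe₀.₄₉)₃Al₂Si₃O₁₂: molar mass 449.486 g/mol; 1.53×24.305 = 37.187 g → 8.27 wt%.
Difference = 17.08 − 8.27 = 8.81 percentage points.

8.81 percentage points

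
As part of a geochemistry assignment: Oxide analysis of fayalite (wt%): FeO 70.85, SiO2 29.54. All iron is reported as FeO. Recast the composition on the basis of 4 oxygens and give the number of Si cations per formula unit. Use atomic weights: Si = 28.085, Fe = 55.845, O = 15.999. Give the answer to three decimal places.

70.85 wt% FeO ÷ 71.844 g/mol = 0.98616 mol, giving 0.98616 Fe and 0.98616 O.
29.54 wt% SiO2 ÷ 60.083 g/mol = 0.49165 mol, giving 0.49165 Si and 0.98330 O.
Oxygen sums to 1.96946; scaling by 4/1.96946 = 2.03101 puts the formula on 4 O.
Si: 0.49165 × 2.03101 = 0.999 atoms per formula unit.

0.999 Si apfu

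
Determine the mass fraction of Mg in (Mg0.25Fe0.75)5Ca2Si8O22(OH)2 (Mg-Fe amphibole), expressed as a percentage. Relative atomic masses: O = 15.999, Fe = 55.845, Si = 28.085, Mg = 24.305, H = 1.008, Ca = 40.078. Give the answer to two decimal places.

Formula mass = 1.25·24.305 + 3.75·55.845 + 2·40.078 + 8·28.085 + 24·15.999 + 2·1.008 = 930.628 g/mol, of which 30.381 g is Mg.
So Mg makes up 30.381/930.628 = 0.0326 of the mass, i.e. 3.26%.

3.26 wt%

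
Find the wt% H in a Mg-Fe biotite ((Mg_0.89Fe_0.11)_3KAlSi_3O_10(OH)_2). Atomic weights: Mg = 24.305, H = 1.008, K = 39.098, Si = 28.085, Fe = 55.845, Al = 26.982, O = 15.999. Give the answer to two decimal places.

Formula mass = 2.67·24.305 + 0.33·55.845 + 1·39.098 + 1·26.982 + 3·28.085 + 12·15.999 + 2·1.008 = 427.662 g/mol, of which 2.016 g is H.
So H makes up 2.016/427.662 = 0.0047 of the mass, i.e. 0.47%.

0.47 wt%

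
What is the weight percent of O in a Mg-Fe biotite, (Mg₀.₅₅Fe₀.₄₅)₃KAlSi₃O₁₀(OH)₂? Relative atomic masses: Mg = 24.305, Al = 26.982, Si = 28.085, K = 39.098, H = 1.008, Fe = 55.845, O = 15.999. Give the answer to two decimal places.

M((Mg₀.₅₅Fe₀.₄₅)₃KAlSi₃O₁₀(OH)₂) = 459.833 g/mol.
O contributes 12 × 15.999 = 191.988 g per mole.
191.988/459.833 = 0.4175 → 41.75%.

41.75 weight percent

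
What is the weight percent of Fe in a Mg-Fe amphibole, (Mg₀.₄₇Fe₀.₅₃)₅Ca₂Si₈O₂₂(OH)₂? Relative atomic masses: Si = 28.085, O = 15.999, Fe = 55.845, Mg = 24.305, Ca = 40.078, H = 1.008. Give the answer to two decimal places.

M((Mg₀.₄₇Fe₀.₅₃)₅Ca₂Si₈O₂₂(OH)₂) = 895.934 g/mol.
Fe contributes 2.65 × 55.845 = 147.989 g per mole.
147.989/895.934 = 0.1652 → 16.52%.

16.52 weight percent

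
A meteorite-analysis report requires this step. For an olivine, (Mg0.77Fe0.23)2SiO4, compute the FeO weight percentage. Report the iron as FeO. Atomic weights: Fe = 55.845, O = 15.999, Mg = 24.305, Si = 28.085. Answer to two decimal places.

21.29 wt%

Molar mass of (Mg0.77Fe0.23)2SiO4 = 1.54·24.305 + 0.46·55.845 + 1·28.085 + 4·15.999 = 155.199 g/mol.
Each formula unit contains 0.46 Fe, equivalent to 0.46/1 = 0.4600 mol FeO.
M(FeO) = 1×55.845 + 1×15.999 = 71.844 g/mol.
Mass of FeO per formula unit = 0.4600 × 71.844 = 33.048 g.
FeO wt% = 33.048 / 155.199 × 100 = 21.29%.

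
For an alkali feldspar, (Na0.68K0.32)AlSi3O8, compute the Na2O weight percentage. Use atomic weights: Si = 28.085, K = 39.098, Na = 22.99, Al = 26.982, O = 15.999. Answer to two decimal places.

7.88 wt%

Molar mass of (Na0.68K0.32)AlSi3O8 = 0.68*22.99 + 0.32*39.098 + 1*26.982 + 3*28.085 + 8*15.999 = 267.374 g/mol.
Each formula unit contains 0.68 Na, equivalent to 0.68/2 = 0.3400 mol Na2O.
M(Na2O) = 2×22.99 + 1×15.999 = 61.979 g/mol.
Mass of Na2O per formula unit = 0.3400 × 61.979 = 21.073 g.
Na2O wt% = 21.073 / 267.374 × 100 = 7.88%.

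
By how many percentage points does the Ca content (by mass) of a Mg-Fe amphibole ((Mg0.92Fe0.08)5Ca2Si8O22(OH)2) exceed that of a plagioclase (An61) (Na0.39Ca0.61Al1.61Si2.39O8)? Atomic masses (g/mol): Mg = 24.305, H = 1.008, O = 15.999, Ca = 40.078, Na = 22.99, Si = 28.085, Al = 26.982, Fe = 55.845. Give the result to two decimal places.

Ca in (Mg0.92Fe0.08)5Ca2Si8O22(OH)2: molar mass 824.969 g/mol; 2×40.078 = 80.156 g → 9.72 wt%.
Ca in Na0.39Ca0.61Al1.61Si2.39O8: molar mass 271.970 g/mol; 0.61×40.078 = 24.448 g → 8.99 wt%.
Difference = 9.72 − 8.99 = 0.73 percentage points.

0.73 percentage points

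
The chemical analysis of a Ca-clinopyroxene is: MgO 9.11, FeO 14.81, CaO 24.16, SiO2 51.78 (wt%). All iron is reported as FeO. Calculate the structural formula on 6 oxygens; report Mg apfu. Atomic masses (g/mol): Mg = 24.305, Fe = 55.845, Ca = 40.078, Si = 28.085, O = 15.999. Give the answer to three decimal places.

MgO: 9.11/40.304 = 0.22603 mol → 0.22603 mol Mg, 0.22603 mol O.
FeO: 14.81/71.844 = 0.20614 mol → 0.20614 mol Fe, 0.20614 mol O.
CaO: 24.16/56.077 = 0.43084 mol → 0.43084 mol Ca, 0.43084 mol O.
SiO2: 51.78/60.083 = 0.86181 mol → 0.86181 mol Si, 1.72362 mol O.
Total oxygen = 2.58663 mol. Normalization factor = 6/2.58663 = 2.31962.
Mg per 6 O = 0.22603 × 2.31962 = 0.524.

0.524 Mg apfu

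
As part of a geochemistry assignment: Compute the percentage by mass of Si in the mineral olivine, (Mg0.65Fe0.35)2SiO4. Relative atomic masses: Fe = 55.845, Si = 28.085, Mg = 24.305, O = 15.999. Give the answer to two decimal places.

17.25 weight percent

Formula mass = 1.30·24.305 + 0.70·55.845 + 1·28.085 + 4·15.999 = 162.769 g/mol, of which 28.085 g is Si.
So Si makes up 28.085/162.769 = 0.1725 of the mass, i.e. 17.25%.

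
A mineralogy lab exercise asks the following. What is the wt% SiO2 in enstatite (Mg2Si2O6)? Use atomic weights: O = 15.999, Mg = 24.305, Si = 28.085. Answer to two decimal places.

59.85 wt%

Formula mass = 200.774 g/mol.
2 Si → 2.0000 mol SiO2 per formula unit; M(SiO2) = 60.083, so SiO2 mass = 120.166 g.
120.166/200.774 × 100 = 59.85 wt%.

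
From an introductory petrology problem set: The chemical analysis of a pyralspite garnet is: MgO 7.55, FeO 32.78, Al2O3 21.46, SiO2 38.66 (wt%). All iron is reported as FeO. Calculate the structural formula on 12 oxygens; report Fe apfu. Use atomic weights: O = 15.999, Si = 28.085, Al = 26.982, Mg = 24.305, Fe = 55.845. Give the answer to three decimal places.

2.137 Fe apfu

MgO: 7.55/40.304 = 0.18733 mol → 0.18733 mol Mg, 0.18733 mol O.
FeO: 32.78/71.844 = 0.45627 mol → 0.45627 mol Fe, 0.45627 mol O.
Al2O3: 21.46/101.961 = 0.21047 mol → 0.42094 mol Al, 0.63141 mol O.
SiO2: 38.66/60.083 = 0.64344 mol → 0.64344 mol Si, 1.28688 mol O.
Total oxygen = 2.56189 mol. Normalization factor = 12/2.56189 = 4.68404.
Fe per 12 O = 0.45627 × 4.68404 = 2.137.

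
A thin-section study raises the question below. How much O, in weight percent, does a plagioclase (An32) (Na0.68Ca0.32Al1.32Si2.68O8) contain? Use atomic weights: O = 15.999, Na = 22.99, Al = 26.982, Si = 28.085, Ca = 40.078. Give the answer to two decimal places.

Molar mass of Na0.68Ca0.32Al1.32Si2.68O8: 0.68*22.99 + 0.32*40.078 + 1.32*26.982 + 2.68*28.085 + 8*15.999 = 267.334 g/mol.
Mass of O per formula unit: 8 × 15.999 = 127.992 g.
Weight fraction O = 127.992 / 267.334 = 0.4788.

47.88 weight percent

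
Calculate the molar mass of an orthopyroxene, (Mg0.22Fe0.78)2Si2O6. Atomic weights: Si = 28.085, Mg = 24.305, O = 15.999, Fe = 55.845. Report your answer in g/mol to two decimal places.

Mg: 0.44 × 24.305 = 10.6942
Fe: 1.56 × 55.845 = 87.1182
Si: 2 × 28.085 = 56.1700
O: 6 × 15.999 = 95.9940
Summing the contributions gives the formula mass.

249.98 g/mol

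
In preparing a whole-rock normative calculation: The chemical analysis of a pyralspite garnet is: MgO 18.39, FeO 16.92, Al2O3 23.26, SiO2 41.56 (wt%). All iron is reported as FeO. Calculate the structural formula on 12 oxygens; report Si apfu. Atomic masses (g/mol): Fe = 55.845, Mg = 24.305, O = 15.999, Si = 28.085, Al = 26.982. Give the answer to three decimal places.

3.008 Si apfu

18.39 wt% MgO ÷ 40.304 g/mol = 0.45628 mol, giving 0.45628 Mg and 0.45628 O.
16.92 wt% FeO ÷ 71.844 g/mol = 0.23551 mol, giving 0.23551 Fe and 0.23551 O.
23.26 wt% Al2O3 ÷ 101.961 g/mol = 0.22813 mol, giving 0.45626 Al and 0.68439 O.
41.56 wt% SiO2 ÷ 60.083 g/mol = 0.69171 mol, giving 0.69171 Si and 1.38342 O.
Oxygen sums to 2.75960; scaling by 12/2.75960 = 4.34846 puts the formula on 12 O.
Si: 0.69171 × 4.34846 = 3.008 atoms per formula unit.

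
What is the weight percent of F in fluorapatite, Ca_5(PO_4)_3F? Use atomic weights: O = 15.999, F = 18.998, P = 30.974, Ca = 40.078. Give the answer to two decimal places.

3.77 wt%

Molar mass of Ca_5(PO_4)_3F: 5·40.078 + 3·30.974 + 12·15.999 + 1·18.998 = 504.298 g/mol.
Mass of F per formula unit: 1 × 18.998 = 18.998 g.
Weight fraction F = 18.998 / 504.298 = 0.0377.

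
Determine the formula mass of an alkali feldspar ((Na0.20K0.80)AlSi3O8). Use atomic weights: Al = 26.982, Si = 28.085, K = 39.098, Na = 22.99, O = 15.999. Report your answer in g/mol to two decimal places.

M = 0.20(22.99) + 0.80(39.098) + 1(26.982) + 3(28.085) + 8(15.999)

275.11 g/mol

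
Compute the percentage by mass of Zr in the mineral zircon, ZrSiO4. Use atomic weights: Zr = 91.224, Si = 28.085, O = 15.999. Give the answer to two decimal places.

49.77 wt%

Formula mass = 1*91.224 + 1*28.085 + 4*15.999 = 183.305 g/mol, of which 91.224 g is Zr.
So Zr makes up 91.224/183.305 = 0.4977 of the mass, i.e. 49.77%.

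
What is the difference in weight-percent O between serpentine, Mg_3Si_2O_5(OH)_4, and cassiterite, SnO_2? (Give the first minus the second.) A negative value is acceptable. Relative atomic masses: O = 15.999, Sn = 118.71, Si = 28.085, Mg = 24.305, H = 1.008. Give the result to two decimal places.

30.73 percentage points

First mineral: 143.991 g O in 277.108 g formula = 51.96 wt% O.
Second mineral: 31.998 g O in 150.708 g formula = 21.23 wt% O.
51.96% − 21.23% gives a difference of 30.73 percentage points.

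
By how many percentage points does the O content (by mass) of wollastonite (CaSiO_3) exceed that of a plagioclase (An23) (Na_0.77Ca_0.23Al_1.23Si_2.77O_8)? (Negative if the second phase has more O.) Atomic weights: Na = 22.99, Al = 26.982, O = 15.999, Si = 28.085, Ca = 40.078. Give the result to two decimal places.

-6.82 percentage points

M(CaSiO_3) = 116.160 g/mol, so wt% O = 47.997/116.160 × 100 = 41.32%.
M(Na_0.77Ca_0.23Al_1.23Si_2.77O_8) = 265.896 g/mol, so wt% O = 127.992/265.896 × 100 = 48.14%.
41.32 − 48.14 = -6.82 pp.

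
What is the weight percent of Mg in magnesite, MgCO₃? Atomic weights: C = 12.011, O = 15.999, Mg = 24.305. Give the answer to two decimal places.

M(MgCO₃) = 84.313 g/mol.
Mg contributes 1 × 24.305 = 24.305 g per mole.
24.305/84.313 = 0.2883 → 28.83%.

28.83 weight percent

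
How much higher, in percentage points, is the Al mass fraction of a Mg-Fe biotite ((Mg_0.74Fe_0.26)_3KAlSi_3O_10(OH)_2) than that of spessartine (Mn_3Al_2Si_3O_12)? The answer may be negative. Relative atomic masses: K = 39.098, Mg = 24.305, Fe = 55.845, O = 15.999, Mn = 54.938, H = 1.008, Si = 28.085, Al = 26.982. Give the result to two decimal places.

First mineral: 26.982 g Al in 441.855 g formula = 6.11 wt% Al.
Second mineral: 53.964 g Al in 495.021 g formula = 10.90 wt% Al.
6.11% − 10.90% gives a difference of -4.79 percentage points.

-4.79 percentage points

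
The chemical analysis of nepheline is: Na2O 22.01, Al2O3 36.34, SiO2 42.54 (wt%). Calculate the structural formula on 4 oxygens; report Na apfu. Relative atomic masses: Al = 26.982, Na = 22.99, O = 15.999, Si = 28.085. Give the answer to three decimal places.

Na2O: 22.01/61.979 = 0.35512 mol → 0.71024 mol Na, 0.35512 mol O.
Al2O3: 36.34/101.961 = 0.35641 mol → 0.71282 mol Al, 1.06923 mol O.
SiO2: 42.54/60.083 = 0.70802 mol → 0.70802 mol Si, 1.41604 mol O.
Total oxygen = 2.84039 mol. Normalization factor = 4/2.84039 = 1.40826.
Na per 4 O = 0.71024 × 1.40826 = 1.000.

1.000 Na apfu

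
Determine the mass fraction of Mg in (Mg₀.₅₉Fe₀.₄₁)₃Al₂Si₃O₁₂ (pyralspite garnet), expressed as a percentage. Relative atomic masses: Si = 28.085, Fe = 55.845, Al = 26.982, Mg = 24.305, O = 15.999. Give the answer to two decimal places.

9.73 mass %

Molar mass of (Mg₀.₅₉Fe₀.₄₁)₃Al₂Si₃O₁₂: 1.77·24.305 + 1.23·55.845 + 2·26.982 + 3·28.085 + 12·15.999 = 441.916 g/mol.
Mass of Mg per formula unit: 1.77 × 24.305 = 43.020 g.
Weight fraction Mg = 43.020 / 441.916 = 0.0973.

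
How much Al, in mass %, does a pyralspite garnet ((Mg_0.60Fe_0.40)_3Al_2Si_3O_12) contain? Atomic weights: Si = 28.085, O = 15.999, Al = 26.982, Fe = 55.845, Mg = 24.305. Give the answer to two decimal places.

Formula mass = 1.80·24.305 + 1.20·55.845 + 2·26.982 + 3·28.085 + 12·15.999 = 440.970 g/mol, of which 53.964 g is Al.
So Al makes up 53.964/440.970 = 0.1224 of the mass, i.e. 12.24%.

12.24 mass %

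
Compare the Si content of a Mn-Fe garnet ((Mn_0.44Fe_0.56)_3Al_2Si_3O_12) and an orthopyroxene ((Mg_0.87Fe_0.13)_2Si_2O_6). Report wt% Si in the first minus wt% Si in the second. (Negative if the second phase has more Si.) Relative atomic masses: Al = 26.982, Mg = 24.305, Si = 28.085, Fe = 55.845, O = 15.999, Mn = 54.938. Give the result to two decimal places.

-9.91 percentage points

Si in (Mn_0.44Fe_0.56)_3Al_2Si_3O_12: molar mass 496.545 g/mol; 3×28.085 = 84.255 g → 16.97 wt%.
Si in (Mg_0.87Fe_0.13)_2Si_2O_6: molar mass 208.974 g/mol; 2×28.085 = 56.170 g → 26.88 wt%.
Difference = 16.97 − 26.88 = -9.91 percentage points.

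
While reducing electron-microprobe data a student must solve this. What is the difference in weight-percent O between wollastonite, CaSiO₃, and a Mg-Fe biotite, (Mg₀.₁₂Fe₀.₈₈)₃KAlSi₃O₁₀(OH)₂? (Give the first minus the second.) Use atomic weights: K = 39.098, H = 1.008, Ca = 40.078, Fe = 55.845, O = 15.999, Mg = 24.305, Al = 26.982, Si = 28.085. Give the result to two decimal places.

M(CaSiO₃) = 116.160 g/mol, so wt% O = 47.997/116.160 × 100 = 41.32%.
M((Mg₀.₁₂Fe₀.₈₈)₃KAlSi₃O₁₀(OH)₂) = 500.520 g/mol, so wt% O = 191.988/500.520 × 100 = 38.36%.
41.32 − 38.36 = 2.96 pp.

2.96 percentage points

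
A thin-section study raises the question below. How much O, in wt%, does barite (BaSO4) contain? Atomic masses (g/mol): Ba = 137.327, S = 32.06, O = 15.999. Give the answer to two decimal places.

Formula mass = 1*137.327 + 1*32.06 + 4*15.999 = 233.383 g/mol, of which 63.996 g is O.
So O makes up 63.996/233.383 = 0.2742 of the mass, i.e. 27.42%.

27.42 wt%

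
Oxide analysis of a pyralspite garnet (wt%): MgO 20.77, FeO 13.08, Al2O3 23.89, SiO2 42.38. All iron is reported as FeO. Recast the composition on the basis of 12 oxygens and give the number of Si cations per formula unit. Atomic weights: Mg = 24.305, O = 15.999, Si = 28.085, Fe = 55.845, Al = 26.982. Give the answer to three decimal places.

MgO (M=40.304): mol = 0.51533; Mg = 0.51533, O = 0.51533.
FeO (M=71.844): mol = 0.18206; Fe = 0.18206, O = 0.18206.
Al2O3 (M=101.961): mol = 0.23431; Al = 0.46862, O = 0.70293.
SiO2 (M=60.083): mol = 0.70536; Si = 0.70536, O = 1.41072.
ΣO = 2.81104; factor = 12/ΣO = 4.26888.
Si apfu = 0.70536 × 4.26888 = 3.011.

3.011 Si apfu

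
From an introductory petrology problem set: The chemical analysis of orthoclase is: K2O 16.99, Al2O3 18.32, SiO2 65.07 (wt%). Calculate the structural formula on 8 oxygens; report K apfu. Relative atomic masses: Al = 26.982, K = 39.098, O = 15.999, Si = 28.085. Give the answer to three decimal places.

1.000 K apfu

16.99 wt% K2O ÷ 94.195 g/mol = 0.18037 mol, giving 0.36074 K and 0.18037 O.
18.32 wt% Al2O3 ÷ 101.961 g/mol = 0.17968 mol, giving 0.35936 Al and 0.53904 O.
65.07 wt% SiO2 ÷ 60.083 g/mol = 1.08300 mol, giving 1.08300 Si and 2.16600 O.
Oxygen sums to 2.88541; scaling by 8/2.88541 = 2.77257 puts the formula on 8 O.
K: 0.36074 × 2.77257 = 1.000 atoms per formula unit.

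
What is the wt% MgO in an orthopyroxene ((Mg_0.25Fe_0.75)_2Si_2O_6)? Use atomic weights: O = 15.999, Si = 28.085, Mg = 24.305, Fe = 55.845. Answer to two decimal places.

Formula mass = 248.084 g/mol.
0.50 Mg → 0.5000 mol MgO per formula unit; M(MgO) = 40.304, so MgO mass = 20.152 g.
20.152/248.084 × 100 = 8.12 wt%.

8.12 wt%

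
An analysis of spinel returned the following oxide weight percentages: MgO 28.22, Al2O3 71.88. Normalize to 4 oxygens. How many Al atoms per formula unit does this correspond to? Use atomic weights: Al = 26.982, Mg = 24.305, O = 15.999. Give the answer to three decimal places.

MgO: 28.22/40.304 = 0.70018 mol → 0.70018 mol Mg, 0.70018 mol O.
Al2O3: 71.88/101.961 = 0.70498 mol → 1.40996 mol Al, 2.11494 mol O.
Total oxygen = 2.81512 mol. Normalization factor = 4/2.81512 = 1.42090.
Al per 4 O = 1.40996 × 1.42090 = 2.003.

2.003 Al apfu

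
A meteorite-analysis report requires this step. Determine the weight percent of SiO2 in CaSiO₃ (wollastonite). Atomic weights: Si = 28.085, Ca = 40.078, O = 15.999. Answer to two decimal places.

Formula mass = 116.160 g/mol.
1 Si → 1.0000 mol SiO2 per formula unit; M(SiO2) = 60.083, so SiO2 mass = 60.083 g.
60.083/116.160 × 100 = 51.72 wt%.

51.72 wt%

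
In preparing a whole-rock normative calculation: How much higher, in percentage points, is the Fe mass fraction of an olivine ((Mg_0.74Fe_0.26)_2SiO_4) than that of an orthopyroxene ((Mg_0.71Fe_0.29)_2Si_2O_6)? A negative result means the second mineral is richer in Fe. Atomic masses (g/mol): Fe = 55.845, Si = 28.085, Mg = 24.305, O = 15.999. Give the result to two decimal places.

Fe in (Mg_0.74Fe_0.26)_2SiO_4: molar mass 157.092 g/mol; 0.52×55.845 = 29.039 g → 18.49 wt%.
Fe in (Mg_0.71Fe_0.29)_2Si_2O_6: molar mass 219.067 g/mol; 0.58×55.845 = 32.390 g → 14.79 wt%.
Difference = 18.49 − 14.79 = 3.70 percentage points.

3.70 percentage points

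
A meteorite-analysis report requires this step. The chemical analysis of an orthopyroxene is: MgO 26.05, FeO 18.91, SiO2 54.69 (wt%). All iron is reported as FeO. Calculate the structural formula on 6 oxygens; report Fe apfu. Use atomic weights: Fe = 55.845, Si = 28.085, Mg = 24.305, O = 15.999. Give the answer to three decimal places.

0.578 Fe apfu

MgO: 26.05/40.304 = 0.64634 mol → 0.64634 mol Mg, 0.64634 mol O.
FeO: 18.91/71.844 = 0.26321 mol → 0.26321 mol Fe, 0.26321 mol O.
SiO2: 54.69/60.083 = 0.91024 mol → 0.91024 mol Si, 1.82048 mol O.
Total oxygen = 2.73003 mol. Normalization factor = 6/2.73003 = 2.19778.
Fe per 6 O = 0.26321 × 2.19778 = 0.578.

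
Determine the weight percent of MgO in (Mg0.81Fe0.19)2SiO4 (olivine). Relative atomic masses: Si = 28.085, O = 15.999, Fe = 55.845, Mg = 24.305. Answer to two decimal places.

Molar mass of (Mg0.81Fe0.19)2SiO4 = 1.62×24.305 + 0.38×55.845 + 1×28.085 + 4×15.999 = 152.676 g/mol.
Each formula unit contains 1.62 Mg, equivalent to 1.62/1 = 1.6200 mol MgO.
M(MgO) = 1×24.305 + 1×15.999 = 40.304 g/mol.
Mass of MgO per formula unit = 1.6200 × 40.304 = 65.292 g.
MgO wt% = 65.292 / 152.676 × 100 = 42.77%.

42.77 wt%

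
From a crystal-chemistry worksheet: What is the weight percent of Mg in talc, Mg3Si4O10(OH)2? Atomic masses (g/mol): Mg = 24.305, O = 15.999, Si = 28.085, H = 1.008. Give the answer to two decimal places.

19.23 weight percent

Formula mass = 3*24.305 + 4*28.085 + 12*15.999 + 2*1.008 = 379.259 g/mol, of which 72.915 g is Mg.
So Mg makes up 72.915/379.259 = 0.1923 of the mass, i.e. 19.23%.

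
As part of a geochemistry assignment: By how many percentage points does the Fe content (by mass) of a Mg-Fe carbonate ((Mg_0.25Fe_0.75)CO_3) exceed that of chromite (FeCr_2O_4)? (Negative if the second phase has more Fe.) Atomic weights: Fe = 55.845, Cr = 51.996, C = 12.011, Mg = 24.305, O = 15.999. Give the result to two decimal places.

13.84 percentage points

M((Mg_0.25Fe_0.75)CO_3) = 107.968 g/mol, so wt% Fe = 41.884/107.968 × 100 = 38.79%.
M(FeCr_2O_4) = 223.833 g/mol, so wt% Fe = 55.845/223.833 × 100 = 24.95%.
38.79 − 24.95 = 13.84 pp.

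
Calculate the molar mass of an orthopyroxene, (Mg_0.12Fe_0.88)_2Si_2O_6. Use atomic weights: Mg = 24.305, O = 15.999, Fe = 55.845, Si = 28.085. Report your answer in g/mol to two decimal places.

Mg: 0.24 × 24.305 = 5.8332
Fe: 1.76 × 55.845 = 98.2872
Si: 2 × 28.085 = 56.1700
O: 6 × 15.999 = 95.9940
Summing the contributions gives the formula mass.

256.28 g/mol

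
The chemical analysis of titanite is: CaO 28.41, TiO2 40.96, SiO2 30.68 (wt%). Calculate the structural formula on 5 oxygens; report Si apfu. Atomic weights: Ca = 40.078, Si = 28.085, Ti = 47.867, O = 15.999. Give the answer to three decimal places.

CaO (M=56.077): mol = 0.50662; Ca = 0.50662, O = 0.50662.
TiO2 (M=79.865): mol = 0.51287; Ti = 0.51287, O = 1.02574.
SiO2 (M=60.083): mol = 0.51063; Si = 0.51063, O = 1.02126.
ΣO = 2.55362; factor = 5/ΣO = 1.95800.
Si apfu = 0.51063 × 1.95800 = 1.000.

1.000 Si apfu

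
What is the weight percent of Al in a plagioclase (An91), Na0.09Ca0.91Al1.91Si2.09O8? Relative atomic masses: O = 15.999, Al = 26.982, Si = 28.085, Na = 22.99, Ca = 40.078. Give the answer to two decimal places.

Molar mass of Na0.09Ca0.91Al1.91Si2.09O8: 0.09·22.99 + 0.91·40.078 + 1.91·26.982 + 2.09·28.085 + 8·15.999 = 276.765 g/mol.
Mass of Al per formula unit: 1.91 × 26.982 = 51.536 g.
Weight fraction Al = 51.536 / 276.765 = 0.1862.

18.62 wt%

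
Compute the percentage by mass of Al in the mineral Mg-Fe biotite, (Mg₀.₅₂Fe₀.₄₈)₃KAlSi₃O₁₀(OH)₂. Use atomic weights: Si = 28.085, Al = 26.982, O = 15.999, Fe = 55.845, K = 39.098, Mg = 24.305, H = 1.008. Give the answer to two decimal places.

Formula mass = 1.56·24.305 + 1.44·55.845 + 1·39.098 + 1·26.982 + 3·28.085 + 12·15.999 + 2·1.008 = 462.672 g/mol, of which 26.982 g is Al.
So Al makes up 26.982/462.672 = 0.0583 of the mass, i.e. 5.83%.

5.83 weight percent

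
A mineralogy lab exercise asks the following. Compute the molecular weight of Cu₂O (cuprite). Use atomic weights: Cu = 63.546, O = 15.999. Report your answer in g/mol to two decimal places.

143.09 g/mol

M = 2(63.546) + 1(15.999)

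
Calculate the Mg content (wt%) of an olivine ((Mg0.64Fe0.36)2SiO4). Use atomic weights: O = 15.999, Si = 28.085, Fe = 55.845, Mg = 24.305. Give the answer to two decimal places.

19.04 wt%

Molar mass of (Mg0.64Fe0.36)2SiO4: 1.28×24.305 + 0.72×55.845 + 1×28.085 + 4×15.999 = 163.400 g/mol.
Mass of Mg per formula unit: 1.28 × 24.305 = 31.110 g.
Weight fraction Mg = 31.110 / 163.400 = 0.1904.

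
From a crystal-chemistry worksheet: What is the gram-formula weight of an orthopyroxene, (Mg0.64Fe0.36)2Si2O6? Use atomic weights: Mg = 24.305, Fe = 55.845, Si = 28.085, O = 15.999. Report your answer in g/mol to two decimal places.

M = 1.28(24.305) + 0.72(55.845) + 2(28.085) + 6(15.999)

223.48 g/mol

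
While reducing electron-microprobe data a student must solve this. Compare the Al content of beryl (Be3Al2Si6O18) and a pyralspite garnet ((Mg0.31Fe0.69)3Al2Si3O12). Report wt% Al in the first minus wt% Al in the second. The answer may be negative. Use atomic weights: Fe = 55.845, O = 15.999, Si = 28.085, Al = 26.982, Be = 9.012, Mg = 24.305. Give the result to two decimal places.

M(Be3Al2Si6O18) = 537.492 g/mol, so wt% Al = 53.964/537.492 × 100 = 10.04%.
M((Mg0.31Fe0.69)3Al2Si3O12) = 468.410 g/mol, so wt% Al = 53.964/468.410 × 100 = 11.52%.
10.04 − 11.52 = -1.48 pp.

-1.48 percentage points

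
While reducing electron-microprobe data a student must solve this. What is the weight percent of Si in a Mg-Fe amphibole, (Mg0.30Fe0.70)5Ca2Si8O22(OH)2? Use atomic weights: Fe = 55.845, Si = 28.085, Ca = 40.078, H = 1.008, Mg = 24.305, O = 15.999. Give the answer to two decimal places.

24.35 weight percent

M((Mg0.30Fe0.70)5Ca2Si8O22(OH)2) = 922.743 g/mol.
Si contributes 8 × 28.085 = 224.680 g per mole.
224.680/922.743 = 0.2435 → 24.35%.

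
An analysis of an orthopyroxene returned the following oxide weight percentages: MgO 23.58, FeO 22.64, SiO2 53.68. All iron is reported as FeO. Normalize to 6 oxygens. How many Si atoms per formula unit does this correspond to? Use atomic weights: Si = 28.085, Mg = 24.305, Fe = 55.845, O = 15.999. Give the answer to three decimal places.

1.995 Si apfu

MgO: 23.58/40.304 = 0.58505 mol → 0.58505 mol Mg, 0.58505 mol O.
FeO: 22.64/71.844 = 0.31513 mol → 0.31513 mol Fe, 0.31513 mol O.
SiO2: 53.68/60.083 = 0.89343 mol → 0.89343 mol Si, 1.78686 mol O.
Total oxygen = 2.68704 mol. Normalization factor = 6/2.68704 = 2.23294.
Si per 6 O = 0.89343 × 2.23294 = 1.995.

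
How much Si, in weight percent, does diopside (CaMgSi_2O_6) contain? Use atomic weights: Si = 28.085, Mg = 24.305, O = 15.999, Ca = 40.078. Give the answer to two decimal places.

25.94 weight percent

M(CaMgSi_2O_6) = 216.547 g/mol.
Si contributes 2 × 28.085 = 56.170 g per mole.
56.170/216.547 = 0.2594 → 25.94%.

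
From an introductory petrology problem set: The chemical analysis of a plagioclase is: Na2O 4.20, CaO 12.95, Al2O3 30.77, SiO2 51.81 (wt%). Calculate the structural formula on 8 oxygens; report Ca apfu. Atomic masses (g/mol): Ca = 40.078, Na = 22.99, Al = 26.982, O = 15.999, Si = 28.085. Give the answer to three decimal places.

0.631 Ca apfu

4.20 wt% Na2O ÷ 61.979 g/mol = 0.06776 mol, giving 0.13552 Na and 0.06776 O.
12.95 wt% CaO ÷ 56.077 g/mol = 0.23093 mol, giving 0.23093 Ca and 0.23093 O.
30.77 wt% Al2O3 ÷ 101.961 g/mol = 0.30178 mol, giving 0.60356 Al and 0.90534 O.
51.81 wt% SiO2 ÷ 60.083 g/mol = 0.86231 mol, giving 0.86231 Si and 1.72462 O.
Oxygen sums to 2.92865; scaling by 8/2.92865 = 2.73163 puts the formula on 8 O.
Ca: 0.23093 × 2.73163 = 0.631 atoms per formula unit.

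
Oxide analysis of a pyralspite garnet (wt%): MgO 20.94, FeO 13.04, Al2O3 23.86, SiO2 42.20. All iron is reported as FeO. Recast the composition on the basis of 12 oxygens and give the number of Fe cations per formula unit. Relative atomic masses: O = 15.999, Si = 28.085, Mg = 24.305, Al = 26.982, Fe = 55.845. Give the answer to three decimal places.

20.94 wt% MgO ÷ 40.304 g/mol = 0.51955 mol, giving 0.51955 Mg and 0.51955 O.
13.04 wt% FeO ÷ 71.844 g/mol = 0.18150 mol, giving 0.18150 Fe and 0.18150 O.
23.86 wt% Al2O3 ÷ 101.961 g/mol = 0.23401 mol, giving 0.46802 Al and 0.70203 O.
42.20 wt% SiO2 ÷ 60.083 g/mol = 0.70236 mol, giving 0.70236 Si and 1.40472 O.
Oxygen sums to 2.80780; scaling by 12/2.80780 = 4.27381 puts the formula on 12 O.
Fe: 0.18150 × 4.27381 = 0.776 atoms per formula unit.

0.776 Fe apfu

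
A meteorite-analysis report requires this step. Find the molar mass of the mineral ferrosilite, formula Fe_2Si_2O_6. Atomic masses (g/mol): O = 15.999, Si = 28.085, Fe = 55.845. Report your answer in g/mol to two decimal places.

Fe: 2 × 55.845 = 111.6900
Si: 2 × 28.085 = 56.1700
O: 6 × 15.999 = 95.9940
Summing the contributions gives the formula mass.

263.85 g/mol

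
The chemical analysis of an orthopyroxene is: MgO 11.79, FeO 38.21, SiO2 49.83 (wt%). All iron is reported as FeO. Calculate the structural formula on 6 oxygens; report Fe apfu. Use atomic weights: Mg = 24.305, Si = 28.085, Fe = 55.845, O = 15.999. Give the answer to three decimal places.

1.285 Fe apfu

MgO: 11.79/40.304 = 0.29253 mol → 0.29253 mol Mg, 0.29253 mol O.
FeO: 38.21/71.844 = 0.53185 mol → 0.53185 mol Fe, 0.53185 mol O.
SiO2: 49.83/60.083 = 0.82935 mol → 0.82935 mol Si, 1.65870 mol O.
Total oxygen = 2.48308 mol. Normalization factor = 6/2.48308 = 2.41635.
Fe per 6 O = 0.53185 × 2.41635 = 1.285.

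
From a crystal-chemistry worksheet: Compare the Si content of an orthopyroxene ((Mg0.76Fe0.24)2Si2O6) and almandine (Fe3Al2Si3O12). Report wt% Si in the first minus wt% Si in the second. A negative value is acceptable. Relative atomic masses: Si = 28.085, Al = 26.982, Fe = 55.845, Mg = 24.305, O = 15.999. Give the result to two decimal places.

9.09 percentage points

Si in (Mg0.76Fe0.24)2Si2O6: molar mass 215.913 g/mol; 2×28.085 = 56.170 g → 26.02 wt%.
Si in Fe3Al2Si3O12: molar mass 497.742 g/mol; 3×28.085 = 84.255 g → 16.93 wt%.
Difference = 26.02 − 16.93 = 9.09 percentage points.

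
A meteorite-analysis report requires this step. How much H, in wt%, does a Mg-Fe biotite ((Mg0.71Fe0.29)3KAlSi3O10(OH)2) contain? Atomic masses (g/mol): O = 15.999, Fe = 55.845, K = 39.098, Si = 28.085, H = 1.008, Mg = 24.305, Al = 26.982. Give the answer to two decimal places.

0.45 wt%

Molar mass of (Mg0.71Fe0.29)3KAlSi3O10(OH)2: 2.13×24.305 + 0.87×55.845 + 1×39.098 + 1×26.982 + 3×28.085 + 12×15.999 + 2×1.008 = 444.694 g/mol.
Mass of H per formula unit: 2 × 1.008 = 2.016 g.
Weight fraction H = 2.016 / 444.694 = 0.0045.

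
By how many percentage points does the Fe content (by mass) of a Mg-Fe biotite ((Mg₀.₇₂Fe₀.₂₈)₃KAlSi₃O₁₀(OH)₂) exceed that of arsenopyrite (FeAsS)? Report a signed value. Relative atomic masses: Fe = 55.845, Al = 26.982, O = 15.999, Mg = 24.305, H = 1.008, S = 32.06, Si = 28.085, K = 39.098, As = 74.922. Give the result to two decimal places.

-23.73 percentage points

Fe in (Mg₀.₇₂Fe₀.₂₈)₃KAlSi₃O₁₀(OH)₂: molar mass 443.748 g/mol; 0.84×55.845 = 46.910 g → 10.57 wt%.
Fe in FeAsS: molar mass 162.827 g/mol; 1×55.845 = 55.845 g → 34.30 wt%.
Difference = 10.57 − 34.30 = -23.73 percentage points.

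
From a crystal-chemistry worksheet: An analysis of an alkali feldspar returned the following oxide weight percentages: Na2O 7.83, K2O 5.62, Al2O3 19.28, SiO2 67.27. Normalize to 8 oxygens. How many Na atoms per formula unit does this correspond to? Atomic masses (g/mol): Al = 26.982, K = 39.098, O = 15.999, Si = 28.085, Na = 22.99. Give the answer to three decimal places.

Na2O: 7.83/61.979 = 0.12633 mol → 0.25266 mol Na, 0.12633 mol O.
K2O: 5.62/94.195 = 0.05966 mol → 0.11932 mol K, 0.05966 mol O.
Al2O3: 19.28/101.961 = 0.18909 mol → 0.37818 mol Al, 0.56727 mol O.
SiO2: 67.27/60.083 = 1.11962 mol → 1.11962 mol Si, 2.23924 mol O.
Total oxygen = 2.99250 mol. Normalization factor = 8/2.99250 = 2.67335.
Na per 8 O = 0.25266 × 2.67335 = 0.675.

0.675 Na apfu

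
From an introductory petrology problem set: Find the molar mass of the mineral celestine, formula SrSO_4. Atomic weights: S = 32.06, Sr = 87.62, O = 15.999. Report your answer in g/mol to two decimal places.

Sr: 1 × 87.62 = 87.6200
S: 1 × 32.06 = 32.0600
O: 4 × 15.999 = 63.9960
Summing the contributions gives the formula mass.

183.68 g/mol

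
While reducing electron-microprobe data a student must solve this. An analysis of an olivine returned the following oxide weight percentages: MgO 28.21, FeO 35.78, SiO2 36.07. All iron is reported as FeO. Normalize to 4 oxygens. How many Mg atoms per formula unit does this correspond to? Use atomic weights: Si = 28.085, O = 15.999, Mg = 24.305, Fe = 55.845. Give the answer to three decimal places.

1.167 Mg apfu

MgO (M=40.304): mol = 0.69993; Mg = 0.69993, O = 0.69993.
FeO (M=71.844): mol = 0.49802; Fe = 0.49802, O = 0.49802.
SiO2 (M=60.083): mol = 0.60034; Si = 0.60034, O = 1.20068.
ΣO = 2.39863; factor = 4/ΣO = 1.66762.
Mg apfu = 0.69993 × 1.66762 = 1.167.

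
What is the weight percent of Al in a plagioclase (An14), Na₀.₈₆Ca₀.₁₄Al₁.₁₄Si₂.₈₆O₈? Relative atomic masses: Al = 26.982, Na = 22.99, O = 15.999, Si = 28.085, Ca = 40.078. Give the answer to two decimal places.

M(Na₀.₈₆Ca₀.₁₄Al₁.₁₄Si₂.₈₆O₈) = 264.457 g/mol.
Al contributes 1.14 × 26.982 = 30.759 g per mole.
30.759/264.457 = 0.1163 → 11.63%.

11.63 mass %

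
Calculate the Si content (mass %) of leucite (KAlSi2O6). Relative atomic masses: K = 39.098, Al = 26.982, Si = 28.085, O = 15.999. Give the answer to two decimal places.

25.74 mass %

Formula mass = 1×39.098 + 1×26.982 + 2×28.085 + 6×15.999 = 218.244 g/mol, of which 56.170 g is Si.
So Si makes up 56.170/218.244 = 0.2574 of the mass, i.e. 25.74%.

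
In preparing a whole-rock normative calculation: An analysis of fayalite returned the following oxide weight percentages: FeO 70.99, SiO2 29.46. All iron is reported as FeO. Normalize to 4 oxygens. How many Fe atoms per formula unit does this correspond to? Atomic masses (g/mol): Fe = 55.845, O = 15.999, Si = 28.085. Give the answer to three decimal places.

FeO (M=71.844): mol = 0.98811; Fe = 0.98811, O = 0.98811.
SiO2 (M=60.083): mol = 0.49032; Si = 0.49032, O = 0.98064.
ΣO = 1.96875; factor = 4/ΣO = 2.03175.
Fe apfu = 0.98811 × 2.03175 = 2.008.

2.008 Fe apfu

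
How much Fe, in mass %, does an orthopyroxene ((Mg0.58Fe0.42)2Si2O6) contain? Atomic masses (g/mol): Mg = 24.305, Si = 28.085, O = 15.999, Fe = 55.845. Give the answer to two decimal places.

20.64 mass %

M((Mg0.58Fe0.42)2Si2O6) = 227.268 g/mol.
Fe contributes 0.84 × 55.845 = 46.910 g per mole.
46.910/227.268 = 0.2064 → 20.64%.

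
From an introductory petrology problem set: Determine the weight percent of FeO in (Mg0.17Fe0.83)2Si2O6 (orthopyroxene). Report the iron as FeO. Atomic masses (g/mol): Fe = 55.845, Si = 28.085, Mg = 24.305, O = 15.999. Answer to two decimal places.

Formula mass = 253.130 g/mol.
1.66 Fe → 1.6600 mol FeO per formula unit; M(FeO) = 71.844, so FeO mass = 119.261 g.
119.261/253.130 × 100 = 47.11 wt%.

47.11 wt%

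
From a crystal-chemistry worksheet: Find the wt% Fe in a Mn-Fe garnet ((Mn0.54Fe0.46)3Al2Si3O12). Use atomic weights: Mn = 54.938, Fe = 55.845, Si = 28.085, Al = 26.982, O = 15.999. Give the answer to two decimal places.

15.53 weight percent

Formula mass = 1.62*54.938 + 1.38*55.845 + 2*26.982 + 3*28.085 + 12*15.999 = 496.273 g/mol, of which 77.066 g is Fe.
So Fe makes up 77.066/496.273 = 0.1553 of the mass, i.e. 15.53%.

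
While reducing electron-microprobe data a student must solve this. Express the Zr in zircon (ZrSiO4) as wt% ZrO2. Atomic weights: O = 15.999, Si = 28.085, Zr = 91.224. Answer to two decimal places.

67.22 wt%

Formula mass = 183.305 g/mol.
1 Zr → 1.0000 mol ZrO2 per formula unit; M(ZrO2) = 123.222, so ZrO2 mass = 123.222 g.
123.222/183.305 × 100 = 67.22 wt%.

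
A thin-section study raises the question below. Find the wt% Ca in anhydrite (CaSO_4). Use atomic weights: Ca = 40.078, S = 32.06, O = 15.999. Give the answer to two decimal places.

29.44 weight percent

Formula mass = 1*40.078 + 1*32.06 + 4*15.999 = 136.134 g/mol, of which 40.078 g is Ca.
So Ca makes up 40.078/136.134 = 0.2944 of the mass, i.e. 29.44%.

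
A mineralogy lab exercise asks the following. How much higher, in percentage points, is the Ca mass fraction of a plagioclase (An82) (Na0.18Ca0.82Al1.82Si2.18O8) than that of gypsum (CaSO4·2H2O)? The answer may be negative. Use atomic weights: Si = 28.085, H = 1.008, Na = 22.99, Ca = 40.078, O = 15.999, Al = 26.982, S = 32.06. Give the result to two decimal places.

-11.34 percentage points

Ca in Na0.18Ca0.82Al1.82Si2.18O8: molar mass 275.327 g/mol; 0.82×40.078 = 32.864 g → 11.94 wt%.
Ca in CaSO4·2H2O: molar mass 172.164 g/mol; 1×40.078 = 40.078 g → 23.28 wt%.
Difference = 11.94 − 23.28 = -11.34 percentage points.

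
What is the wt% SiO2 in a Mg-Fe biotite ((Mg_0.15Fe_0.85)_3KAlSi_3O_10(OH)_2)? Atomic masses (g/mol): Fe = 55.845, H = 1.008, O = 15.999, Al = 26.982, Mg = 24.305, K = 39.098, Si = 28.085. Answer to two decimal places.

M((Mg_0.15Fe_0.85)_3KAlSi_3O_10(OH)_2) = 497.681 g/mol; M(SiO2) = 60.083 g/mol.
Moles SiO2 per formula unit = 3 Si ÷ 1 = 3.0000.
SiO2 fraction = (3.0000 × 60.083) / 497.681 = 180.249/497.681 = 0.3622.

36.22 wt%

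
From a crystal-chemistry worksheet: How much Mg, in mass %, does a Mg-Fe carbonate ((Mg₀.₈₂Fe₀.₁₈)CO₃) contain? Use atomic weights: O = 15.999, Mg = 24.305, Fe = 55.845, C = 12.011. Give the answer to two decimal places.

M((Mg₀.₈₂Fe₀.₁₈)CO₃) = 89.990 g/mol.
Mg contributes 0.82 × 24.305 = 19.930 g per mole.
19.930/89.990 = 0.2215 → 22.15%.

22.15 mass %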